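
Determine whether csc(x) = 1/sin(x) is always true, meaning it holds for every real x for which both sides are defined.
Claim: csc(x) = 1/sin(x).
Reasoning: csc(x) is by definition the reciprocal of sin(x), wherever sin(x) ≠ 0.
So the two sides agree for every real x for which both sides are defined.

Conclusion: Yes, this is an identity.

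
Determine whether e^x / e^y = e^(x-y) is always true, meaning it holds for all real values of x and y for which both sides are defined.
Yes, this is an identity.

Claim: e^x / e^y = e^(x-y).
Reasoning: 1/e^y = e^(-y), so e^x / e^y = e^x · e^(-y) = e^(x + (-y)) = e^(x-y) by the product rule for exponents.
So the two sides agree for all real values of x and y for which both sides are defined.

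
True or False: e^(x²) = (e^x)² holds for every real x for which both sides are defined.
False.

Claim: e^(x²) = (e^x)².
Test a specific point where both sides are defined: x = -1.
LHS = e^(x²) ≈ 2.7183
RHS = (e^x)² ≈ 0.1353
Since 2.7183 ≠ 0.1353, the equation fails at this point, so it cannot hold for every real x for which both sides are defined.
(e^x)² = e^(2x), and 2x ≠ x² in general.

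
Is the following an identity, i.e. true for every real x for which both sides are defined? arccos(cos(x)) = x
Claim: arccos(cos(x)) = x.
Test a specific point where both sides are defined: x = -π/3.
LHS = arccos(cos(x)) ≈ 1.0472
RHS = x ≈ -1.0472
Since 1.0472 ≠ -1.0472, the equation fails at this point, so it cannot hold for every real x for which both sides are defined.
arccos only returns values in [0, π], so arccos(cos(x)) = x holds only for x in that interval, not for all real x.

Conclusion: No, this is NOT an identity.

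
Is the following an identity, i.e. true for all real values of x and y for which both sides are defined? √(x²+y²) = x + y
No, this is NOT an identity.

Claim: √(x²+y²) = x + y.
Test a specific point where both sides are defined: x = 1, y = 2.
LHS = √(x²+y²) ≈ 2.2361
RHS = x + y ≈ 3.0000
Since 2.2361 ≠ 3.0000, the equation fails at this point, so it cannot hold for all real values of x and y for which both sides are defined.
(x+y)² = x² + 2xy + y², not x² + y², so the square root does not split this way.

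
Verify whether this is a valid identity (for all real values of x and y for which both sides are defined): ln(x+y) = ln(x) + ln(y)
Claim: ln(x+y) = ln(x) + ln(y).
Test a specific point where both sides are defined: x = 3/2, y = 4.
LHS = ln(x+y) ≈ 1.7047
RHS = ln(x) + ln(y) ≈ 1.7918
Since 1.7047 ≠ 1.7918, the equation fails at this point, so it cannot hold for all real values of x and y for which both sides are defined.
ln(x) + ln(y) = ln(xy), not ln(x+y).

Conclusion: No, this is NOT an identity.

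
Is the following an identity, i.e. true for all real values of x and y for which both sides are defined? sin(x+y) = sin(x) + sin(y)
Claim: sin(x+y) = sin(x) + sin(y).
Test a specific point where both sides are defined: x = π/6, y = -π/4.
LHS = sin(x+y) ≈ -0.2588
RHS = sin(x) + sin(y) ≈ -0.2071
Since -0.2588 ≠ -0.2071, the equation fails at this point, so it cannot hold for all real values of x and y for which both sides are defined.
The correct expansion is sin(x+y) = sin(x)cos(y) + cos(x)sin(y); sine is not additive.

Conclusion: No, this is NOT an identity.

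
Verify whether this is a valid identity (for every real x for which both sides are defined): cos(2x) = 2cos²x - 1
Claim: cos(2x) = 2cos²x - 1.
Reasoning: cos(2x) = cos²x - sin²x. Replace sin²x by 1 - cos²x: cos²x - (1 - cos²x) = 2cos²x - 1.
So the two sides agree for every real x for which both sides are defined.

Conclusion: Yes, this is an identity.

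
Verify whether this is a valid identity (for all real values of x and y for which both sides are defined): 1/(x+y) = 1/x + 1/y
No, this is NOT an identity.

Claim: 1/(x+y) = 1/x + 1/y.
Test a specific point where both sides are defined: x = -2, y = 1.
LHS = 1/(x+y) ≈ -1.0000
RHS = 1/x + 1/y ≈ 0.5000
Since -1.0000 ≠ 0.5000, the equation fails at this point, so it cannot hold for all real values of x and y for which both sides are defined.
1/x + 1/y = (x+y)/(xy), which is not 1/(x+y).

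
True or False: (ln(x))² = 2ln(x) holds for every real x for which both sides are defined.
False.

Claim: (ln(x))² = 2ln(x).
Test a specific point where both sides are defined: x = 4.
LHS = (ln(x))² ≈ 1.9218
RHS = 2ln(x) ≈ 2.7726
Since 1.9218 ≠ 2.7726, the equation fails at this point, so it cannot hold for every real x for which both sides are defined.
2ln(x) equals ln(x²), which is not the same as (ln x)².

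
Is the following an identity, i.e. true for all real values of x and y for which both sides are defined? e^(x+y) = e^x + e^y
No, this is NOT an identity.

Claim: e^(x+y) = e^x + e^y.
Test a specific point where both sides are defined: x = 5, y = 1.
LHS = e^(x+y) ≈ 403.4288
RHS = e^x + e^y ≈ 151.1314
Since 403.4288 ≠ 151.1314, the equation fails at this point, so it cannot hold for all real values of x and y for which both sides are defined.
The correct rule is e^(x+y) = e^x · e^y (a product, not a sum).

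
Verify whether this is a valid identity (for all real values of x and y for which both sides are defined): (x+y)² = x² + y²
No, this is NOT an identity.

Claim: (x+y)² = x² + y².
Test a specific point where both sides are defined: x = 4, y = 1.
LHS = (x+y)² ≈ 25.0000
RHS = x² + y² ≈ 17.0000
Since 25.0000 ≠ 17.0000, the equation fails at this point, so it cannot hold for all real values of x and y for which both sides are defined.
The correct expansion is (x+y)² = x² + 2xy + y²; the cross term 2xy is missing.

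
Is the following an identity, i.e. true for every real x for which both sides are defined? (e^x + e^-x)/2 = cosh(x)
Yes, this is an identity.

Claim: (e^x + e^-x)/2 = cosh(x).
Reasoning: This is exactly the definition of the hyperbolic cosine: cosh(x) := (e^x + e^-x)/2.
So the two sides agree for every real x for which both sides are defined.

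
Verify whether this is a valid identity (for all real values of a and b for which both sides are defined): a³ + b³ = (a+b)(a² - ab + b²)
Yes, this is an identity.

Claim: a³ + b³ = (a+b)(a² - ab + b²).
Reasoning: Expand the right side: (a+b)(a² - ab + b²) = a³ - a²b + ab² + a²b - ab² + b³ = a³ + b³ (the middle terms cancel in pairs).
So the two sides agree for all real values of a and b for which both sides are defined.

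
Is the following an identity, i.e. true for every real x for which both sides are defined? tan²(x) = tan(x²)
No, this is NOT an identity.

Claim: tan²(x) = tan(x²).
Test a specific point where both sides are defined: x = -π/6.
LHS = tan²(x) ≈ 0.3333
RHS = tan(x²) ≈ 0.2812
Since 0.3333 ≠ 0.2812, the equation fails at this point, so it cannot hold for every real x for which both sides are defined.
tan²(x) means (tan x)², squaring the output; tan(x²) squares the input. These are different functions.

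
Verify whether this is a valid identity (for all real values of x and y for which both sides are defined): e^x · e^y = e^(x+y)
Yes, this is an identity.

Claim: e^x · e^y = e^(x+y).
Reasoning: This is the law of exponents for a common base: multiplying powers adds exponents. E.g. from the series, (Σ x^j/j!)(Σ y^k/k!) = Σ_m (Σ_{j+k=m} x^j y^k/(j!k!)) = Σ_m (x+y)^m/m! by the binomial theorem.
So the two sides agree for all real values of x and y for which both sides are defined.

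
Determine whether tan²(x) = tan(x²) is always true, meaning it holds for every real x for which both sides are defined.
Claim: tan²(x) = tan(x²).
Test a specific point where both sides are defined: x = π.
LHS = tan²(x) ≈ 0.0000
RHS = tan(x²) ≈ 0.4767
Since 0.0000 ≠ 0.4767, the equation fails at this point, so it cannot hold for every real x for which both sides are defined.
tan²(x) means (tan x)², squaring the output; tan(x²) squares the input. These are different functions.

Conclusion: No, this is NOT an identity.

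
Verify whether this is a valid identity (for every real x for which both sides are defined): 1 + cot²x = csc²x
Claim: 1 + cot²x = csc²x.
Reasoning: Start from sin²x + cos²x = 1 and divide every term by sin²x (allowed wherever cot x and csc x are defined): 1 + cot²x = 1/sin²x = csc²x.
So the two sides agree for every real x for which both sides are defined.

Conclusion: Yes, this is an identity.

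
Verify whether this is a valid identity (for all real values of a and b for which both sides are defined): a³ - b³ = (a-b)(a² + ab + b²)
Yes, this is an identity.

Claim: a³ - b³ = (a-b)(a² + ab + b²).
Reasoning: Expand the right side: (a-b)(a² + ab + b²) = a³ + a²b + ab² - a²b - ab² - b³ = a³ - b³ (the middle terms cancel in pairs).
So the two sides agree for all real values of a and b for which both sides are defined.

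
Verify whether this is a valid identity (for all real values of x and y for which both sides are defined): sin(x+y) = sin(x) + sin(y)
No, this is NOT an identity.

Claim: sin(x+y) = sin(x) + sin(y).
Test a specific point where both sides are defined: x = π, y = 3π/4.
LHS = sin(x+y) ≈ -0.7071
RHS = sin(x) + sin(y) ≈ 0.7071
Since -0.7071 ≠ 0.7071, the equation fails at this point, so it cannot hold for all real values of x and y for which both sides are defined.
The correct expansion is sin(x+y) = sin(x)cos(y) + cos(x)sin(y); sine is not additive.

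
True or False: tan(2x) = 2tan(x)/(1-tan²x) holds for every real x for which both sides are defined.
True.

Claim: tan(2x) = 2tan(x)/(1-tan²x).
Reasoning: tan(2x) = sin(2x)/cos(2x) = 2sin(x)cos(x) / (cos²x - sin²x). Divide numerator and denominator by cos²x: 2tan(x) / (1 - tan²x).
So the two sides agree for every real x for which both sides are defined.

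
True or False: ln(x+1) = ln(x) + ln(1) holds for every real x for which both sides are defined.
False.

Claim: ln(x+1) = ln(x) + ln(1).
Test a specific point where both sides are defined: x = 1.
LHS = ln(x+1) ≈ 0.6931
RHS = ln(x) + ln(1) ≈ 0.0000
Since 0.6931 ≠ 0.0000, the equation fails at this point, so it cannot hold for every real x for which both sides are defined.
ln(1) = 0, so the right side is just ln(x), which differs from ln(x+1).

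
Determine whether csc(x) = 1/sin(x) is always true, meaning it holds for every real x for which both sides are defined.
Claim: csc(x) = 1/sin(x).
Reasoning: csc(x) is by definition the reciprocal of sin(x), wherever sin(x) ≠ 0.
So the two sides agree for every real x for which both sides are defined.

Conclusion: Yes, this is an identity.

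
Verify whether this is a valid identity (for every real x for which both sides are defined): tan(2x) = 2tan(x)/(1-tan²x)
Claim: tan(2x) = 2tan(x)/(1-tan²x).
Reasoning: tan(2x) = sin(2x)/cos(2x) = 2sin(x)cos(x) / (cos²x - sin²x). Divide numerator and denominator by cos²x: 2tan(x) / (1 - tan²x).
So the two sides agree for every real x for which both sides are defined.

Conclusion: Yes, this is an identity.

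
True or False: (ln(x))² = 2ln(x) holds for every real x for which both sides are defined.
Claim: (ln(x))² = 2ln(x).
Test a specific point where both sides are defined: x = 4.
LHS = (ln(x))² ≈ 1.9218
RHS = 2ln(x) ≈ 2.7726
Since 1.9218 ≠ 2.7726, the equation fails at this point, so it cannot hold for every real x for which both sides are defined.
2ln(x) equals ln(x²), which is not the same as (ln x)².

Conclusion: False.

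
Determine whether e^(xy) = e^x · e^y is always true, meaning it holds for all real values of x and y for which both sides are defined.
Claim: e^(xy) = e^x · e^y.
Test a specific point where both sides are defined: x = 4, y = -2.
LHS = e^(xy) ≈ 0.0003
RHS = e^x · e^y ≈ 7.3891
Since 0.0003 ≠ 7.3891, the equation fails at this point, so it cannot hold for all real values of x and y for which both sides are defined.
e^x · e^y = e^(x+y), not e^(xy).

Conclusion: No, this is NOT an identity.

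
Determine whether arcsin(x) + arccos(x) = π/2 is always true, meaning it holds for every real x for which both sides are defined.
Yes, this is an identity.

Claim: arcsin(x) + arccos(x) = π/2.
Reasoning: Both sides are defined for -1 ≤ x ≤ 1. Let θ = arcsin(x), so sin θ = x and θ ∈ [-π/2, π/2]. Then cos(π/2 - θ) = sin θ = x and π/2 - θ ∈ [0, π], which is exactly the range of arccos, so arccos(x) = π/2 - θ. Adding: arcsin(x) + arccos(x) = θ + (π/2 - θ) = π/2.
So the two sides agree for every real x for which both sides are defined.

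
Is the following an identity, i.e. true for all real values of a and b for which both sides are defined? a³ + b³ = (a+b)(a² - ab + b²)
Yes, this is an identity.

Claim: a³ + b³ = (a+b)(a² - ab + b²).
Reasoning: Expand the right side: (a+b)(a² - ab + b²) = a³ - a²b + ab² + a²b - ab² + b³ = a³ + b³ (the middle terms cancel in pairs).
So the two sides agree for all real values of a and b for which both sides are defined.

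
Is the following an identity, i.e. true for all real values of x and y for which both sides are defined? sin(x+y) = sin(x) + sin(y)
No, this is NOT an identity.

Claim: sin(x+y) = sin(x) + sin(y).
Test a specific point where both sides are defined: x = -π/4, y = π/3.
LHS = sin(x+y) ≈ 0.2588
RHS = sin(x) + sin(y) ≈ 0.1589
Since 0.2588 ≠ 0.1589, the equation fails at this point, so it cannot hold for all real values of x and y for which both sides are defined.
The correct expansion is sin(x+y) = sin(x)cos(y) + cos(x)sin(y); sine is not additive.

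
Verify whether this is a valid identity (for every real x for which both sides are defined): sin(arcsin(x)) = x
Yes, this is an identity.

Claim: sin(arcsin(x)) = x.
Reasoning: For -1 ≤ x ≤ 1 (where arcsin is defined), arcsin(x) is by definition an angle whose sine equals x. Taking the sine of that angle returns x. (Note the other order, arcsin(sin x) = x, is NOT an identity.)
So the two sides agree for every real x for which both sides are defined.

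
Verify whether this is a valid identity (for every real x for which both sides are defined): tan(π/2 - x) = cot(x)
Claim: tan(π/2 - x) = cot(x).
Reasoning: tan(π/2 - x) = sin(π/2 - x)/cos(π/2 - x) = cos(x)/sin(x) = cot(x), using the cofunction identities sin(π/2 - x) = cos(x) and cos(π/2 - x) = sin(x).
So the two sides agree for every real x for which both sides are defined.

Conclusion: Yes, this is an identity.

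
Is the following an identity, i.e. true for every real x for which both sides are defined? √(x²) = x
Claim: √(x²) = x.
Test a specific point where both sides are defined: x = -1.
LHS = √(x²) ≈ 1.0000
RHS = x ≈ -1.0000
Since 1.0000 ≠ -1.0000, the equation fails at this point, so it cannot hold for every real x for which both sides are defined.
√(x²) = |x|, which differs from x whenever x < 0 (both sides are defined for every real x).

Conclusion: No, this is NOT an identity.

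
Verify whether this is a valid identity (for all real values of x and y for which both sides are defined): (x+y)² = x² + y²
Claim: (x+y)² = x² + y².
Test a specific point where both sides are defined: x = 3, y = -3.
LHS = (x+y)² ≈ 0.0000
RHS = x² + y² ≈ 18.0000
Since 0.0000 ≠ 18.0000, the equation fails at this point, so it cannot hold for all real values of x and y for which both sides are defined.
The correct expansion is (x+y)² = x² + 2xy + y²; the cross term 2xy is missing.

Conclusion: No, this is NOT an identity.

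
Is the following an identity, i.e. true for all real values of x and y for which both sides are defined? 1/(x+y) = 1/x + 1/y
Claim: 1/(x+y) = 1/x + 1/y.
Test a specific point where both sides are defined: x = 5, y = 2.
LHS = 1/(x+y) ≈ 0.1429
RHS = 1/x + 1/y ≈ 0.7000
Since 0.1429 ≠ 0.7000, the equation fails at this point, so it cannot hold for all real values of x and y for which both sides are defined.
1/x + 1/y = (x+y)/(xy), which is not 1/(x+y).

Conclusion: No, this is NOT an identity.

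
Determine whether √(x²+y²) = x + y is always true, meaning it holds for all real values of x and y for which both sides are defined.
No, this is NOT an identity.

Claim: √(x²+y²) = x + y.
Test a specific point where both sides are defined: x = 3, y = 1.
LHS = √(x²+y²) ≈ 3.1623
RHS = x + y ≈ 4.0000
Since 3.1623 ≠ 4.0000, the equation fails at this point, so it cannot hold for all real values of x and y for which both sides are defined.
(x+y)² = x² + 2xy + y², not x² + y², so the square root does not split this way.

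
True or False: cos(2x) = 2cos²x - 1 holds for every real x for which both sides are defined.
True.

Claim: cos(2x) = 2cos²x - 1.
Reasoning: cos(2x) = cos²x - sin²x. Replace sin²x by 1 - cos²x: cos²x - (1 - cos²x) = 2cos²x - 1.
So the two sides agree for every real x for which both sides are defined.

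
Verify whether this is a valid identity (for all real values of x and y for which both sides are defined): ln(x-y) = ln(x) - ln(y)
Claim: ln(x-y) = ln(x) - ln(y).
Test a specific point where both sides are defined: x = 4, y = 3/2.
LHS = ln(x-y) ≈ 0.9163
RHS = ln(x) - ln(y) ≈ 0.9808
Since 0.9163 ≠ 0.9808, the equation fails at this point, so it cannot hold for all real values of x and y for which both sides are defined.
ln(x) - ln(y) = ln(x/y), not ln(x-y).

Conclusion: No, this is NOT an identity.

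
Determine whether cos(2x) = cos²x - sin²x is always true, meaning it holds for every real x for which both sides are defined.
Yes, this is an identity.

Claim: cos(2x) = cos²x - sin²x.
Reasoning: Put y = x in the addition formula cos(x+y) = cos(x)cos(y) - sin(x)sin(y): cos(2x) = cos²x - sin²x.
So the two sides agree for every real x for which both sides are defined.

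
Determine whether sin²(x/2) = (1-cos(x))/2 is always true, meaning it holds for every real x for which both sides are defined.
Yes, this is an identity.

Claim: sin²(x/2) = (1-cos(x))/2.
Reasoning: Use cos(2θ) = 1 - 2sin²θ with θ = x/2: cos(x) = 1 - 2sin²(x/2). Solving for sin²(x/2) gives (1 - cos(x))/2.
So the two sides agree for every real x for which both sides are defined.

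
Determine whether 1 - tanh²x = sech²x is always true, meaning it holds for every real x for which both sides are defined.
Claim: 1 - tanh²x = sech²x.
Reasoning: Divide cosh²x - sinh²x = 1 through by cosh²x (never zero): 1 - tanh²x = 1/cosh²x = sech²x.
So the two sides agree for every real x for which both sides are defined.

Conclusion: Yes, this is an identity.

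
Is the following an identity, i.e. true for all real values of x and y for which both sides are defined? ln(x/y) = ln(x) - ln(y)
Yes, this is an identity.

Claim: ln(x/y) = ln(x) - ln(y).
Reasoning: Both sides are simultaneously defined only when x, y > 0. Write x = e^p, y = e^q. Then x/y = e^(p-q), so ln(x/y) = p - q = ln(x) - ln(y).
So the two sides agree for all real values of x and y for which both sides are defined.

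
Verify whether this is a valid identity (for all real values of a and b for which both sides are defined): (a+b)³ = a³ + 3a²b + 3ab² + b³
Yes, this is an identity.

Claim: (a+b)³ = a³ + 3a²b + 3ab² + b³.
Reasoning: (a+b)³ = (a+b)(a+b)² = (a+b)(a² + 2ab + b²) = a³ + 2a²b + ab² + a²b + 2ab² + b³ = a³ + 3a²b + 3ab² + b³.
So the two sides agree for all real values of a and b for which both sides are defined.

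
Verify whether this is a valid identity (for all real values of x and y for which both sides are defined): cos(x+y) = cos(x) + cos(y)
No, this is NOT an identity.

Claim: cos(x+y) = cos(x) + cos(y).
Test a specific point where both sides are defined: x = π/6, y = -π/4.
LHS = cos(x+y) ≈ 0.9659
RHS = cos(x) + cos(y) ≈ 1.5731
Since 0.9659 ≠ 1.5731, the equation fails at this point, so it cannot hold for all real values of x and y for which both sides are defined.
The correct expansion is cos(x+y) = cos(x)cos(y) - sin(x)sin(y); cosine is not additive.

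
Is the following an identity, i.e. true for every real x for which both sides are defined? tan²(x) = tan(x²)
Claim: tan²(x) = tan(x²).
Test a specific point where both sides are defined: x = -π/4.
LHS = tan²(x) ≈ 1.0000
RHS = tan(x²) ≈ 0.7092
Since 1.0000 ≠ 0.7092, the equation fails at this point, so it cannot hold for every real x for which both sides are defined.
tan²(x) means (tan x)², squaring the output; tan(x²) squares the input. These are different functions.

Conclusion: No, this is NOT an identity.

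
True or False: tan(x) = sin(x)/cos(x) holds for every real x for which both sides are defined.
True.

Claim: tan(x) = sin(x)/cos(x).
Reasoning: For an angle x whose terminal point on the unit circle is (cos x, sin x), tan(x) is defined as the ratio (second coordinate)/(first coordinate) = sin(x)/cos(x), wherever cos(x) ≠ 0.
So the two sides agree for every real x for which both sides are defined.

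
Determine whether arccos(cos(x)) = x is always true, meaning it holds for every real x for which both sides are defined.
Claim: arccos(cos(x)) = x.
Test a specific point where both sides are defined: x = -π/3.
LHS = arccos(cos(x)) ≈ 1.0472
RHS = x ≈ -1.0472
Since 1.0472 ≠ -1.0472, the equation fails at this point, so it cannot hold for every real x for which both sides are defined.
arccos only returns values in [0, π], so arccos(cos(x)) = x holds only for x in that interval, not for all real x.

Conclusion: No, this is NOT an identity.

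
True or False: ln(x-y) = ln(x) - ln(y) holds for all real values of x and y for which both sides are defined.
Claim: ln(x-y) = ln(x) - ln(y).
Test a specific point where both sides are defined: x = 4, y = 3/2.
LHS = ln(x-y) ≈ 0.9163
RHS = ln(x) - ln(y) ≈ 0.9808
Since 0.9163 ≠ 0.9808, the equation fails at this point, so it cannot hold for all real values of x and y for which both sides are defined.
ln(x) - ln(y) = ln(x/y), not ln(x-y).

Conclusion: False.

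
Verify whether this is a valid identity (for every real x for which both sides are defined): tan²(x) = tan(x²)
No, this is NOT an identity.

Claim: tan²(x) = tan(x²).
Test a specific point where both sides are defined: x = -π/3.
LHS = tan²(x) ≈ 3.0000
RHS = tan(x²) ≈ 1.9485
Since 3.0000 ≠ 1.9485, the equation fails at this point, so it cannot hold for every real x for which both sides are defined.
tan²(x) means (tan x)², squaring the output; tan(x²) squares the input. These are different functions.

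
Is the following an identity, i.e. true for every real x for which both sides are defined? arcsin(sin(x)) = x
No, this is NOT an identity.

Claim: arcsin(sin(x)) = x.
Test a specific point where both sides are defined: x = 3π/4.
LHS = arcsin(sin(x)) ≈ 0.7854
RHS = x ≈ 2.3562
Since 0.7854 ≠ 2.3562, the equation fails at this point, so it cannot hold for every real x for which both sides are defined.
arcsin only returns values in [-π/2, π/2], so arcsin(sin(x)) = x holds only for x in that interval, not for all real x.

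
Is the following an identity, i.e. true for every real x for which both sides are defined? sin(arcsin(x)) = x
Claim: sin(arcsin(x)) = x.
Reasoning: For -1 ≤ x ≤ 1 (where arcsin is defined), arcsin(x) is by definition an angle whose sine equals x. Taking the sine of that angle returns x. (Note the other order, arcsin(sin x) = x, is NOT an identity.)
So the two sides agree for every real x for which both sides are defined.

Conclusion: Yes, this is an identity.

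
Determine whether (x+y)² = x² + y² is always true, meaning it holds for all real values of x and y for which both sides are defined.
No, this is NOT an identity.

Claim: (x+y)² = x² + y².
Test a specific point where both sides are defined: x = -3, y = -1.
LHS = (x+y)² ≈ 16.0000
RHS = x² + y² ≈ 10.0000
Since 16.0000 ≠ 10.0000, the equation fails at this point, so it cannot hold for all real values of x and y for which both sides are defined.
The correct expansion is (x+y)² = x² + 2xy + y²; the cross term 2xy is missing.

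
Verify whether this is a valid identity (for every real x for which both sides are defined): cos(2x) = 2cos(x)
Claim: cos(2x) = 2cos(x).
Test a specific point where both sides are defined: x = -π/3.
LHS = cos(2x) ≈ -0.5000
RHS = 2cos(x) ≈ 1.0000
Since -0.5000 ≠ 1.0000, the equation fails at this point, so it cannot hold for every real x for which both sides are defined.
The correct double-angle formula is cos(2x) = cos²x - sin²x.

Conclusion: No, this is NOT an identity.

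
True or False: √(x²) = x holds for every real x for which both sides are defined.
False.

Claim: √(x²) = x.
Test a specific point where both sides are defined: x = -3.
LHS = √(x²) ≈ 3.0000
RHS = x ≈ -3.0000
Since 3.0000 ≠ -3.0000, the equation fails at this point, so it cannot hold for every real x for which both sides are defined.
√(x²) = |x|, which differs from x whenever x < 0 (both sides are defined for every real x).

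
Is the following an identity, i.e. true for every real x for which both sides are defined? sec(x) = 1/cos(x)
Yes, this is an identity.

Claim: sec(x) = 1/cos(x).
Reasoning: sec(x) is by definition the reciprocal of cos(x), wherever cos(x) ≠ 0.
So the two sides agree for every real x for which both sides are defined.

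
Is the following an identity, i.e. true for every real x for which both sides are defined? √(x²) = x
No, this is NOT an identity.

Claim: √(x²) = x.
Test a specific point where both sides are defined: x = -3.
LHS = √(x²) ≈ 3.0000
RHS = x ≈ -3.0000
Since 3.0000 ≠ -3.0000, the equation fails at this point, so it cannot hold for every real x for which both sides are defined.
√(x²) = |x|, which differs from x whenever x < 0 (both sides are defined for every real x).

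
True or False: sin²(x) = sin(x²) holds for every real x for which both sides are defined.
False.

Claim: sin²(x) = sin(x²).
Test a specific point where both sides are defined: x = -π/6.
LHS = sin²(x) ≈ 0.2500
RHS = sin(x²) ≈ 0.2707
Since 0.2500 ≠ 0.2707, the equation fails at this point, so it cannot hold for every real x for which both sides are defined.
sin²(x) means (sin x)², squaring the output; sin(x²) squares the input. These are different functions.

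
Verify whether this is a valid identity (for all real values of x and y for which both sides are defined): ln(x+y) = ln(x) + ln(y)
Claim: ln(x+y) = ln(x) + ln(y).
Test a specific point where both sides are defined: x = 3, y = 1.
LHS = ln(x+y) ≈ 1.3863
RHS = ln(x) + ln(y) ≈ 1.0986
Since 1.3863 ≠ 1.0986, the equation fails at this point, so it cannot hold for all real values of x and y for which both sides are defined.
ln(x) + ln(y) = ln(xy), not ln(x+y).

Conclusion: No, this is NOT an identity.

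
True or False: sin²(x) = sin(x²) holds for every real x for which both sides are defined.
False.

Claim: sin²(x) = sin(x²).
Test a specific point where both sides are defined: x = π.
LHS = sin²(x) ≈ 0.0000
RHS = sin(x²) ≈ -0.4303
Since 0.0000 ≠ -0.4303, the equation fails at this point, so it cannot hold for every real x for which both sides are defined.
sin²(x) means (sin x)², squaring the output; sin(x²) squares the input. These are different functions.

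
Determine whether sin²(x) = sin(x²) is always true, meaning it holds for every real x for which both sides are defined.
Claim: sin²(x) = sin(x²).
Test a specific point where both sides are defined: x = π/6.
LHS = sin²(x) ≈ 0.2500
RHS = sin(x²) ≈ 0.2707
Since 0.2500 ≠ 0.2707, the equation fails at this point, so it cannot hold for every real x for which both sides are defined.
sin²(x) means (sin x)², squaring the output; sin(x²) squares the input. These are different functions.

Conclusion: No, this is NOT an identity.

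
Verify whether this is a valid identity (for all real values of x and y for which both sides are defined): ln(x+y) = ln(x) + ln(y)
No, this is NOT an identity.

Claim: ln(x+y) = ln(x) + ln(y).
Test a specific point where both sides are defined: x = 3/2, y = 1/2.
LHS = ln(x+y) ≈ 0.6931
RHS = ln(x) + ln(y) ≈ -0.2877
Since 0.6931 ≠ -0.2877, the equation fails at this point, so it cannot hold for all real values of x and y for which both sides are defined.
ln(x) + ln(y) = ln(xy), not ln(x+y).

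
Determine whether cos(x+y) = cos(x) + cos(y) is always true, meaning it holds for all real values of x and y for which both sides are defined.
Claim: cos(x+y) = cos(x) + cos(y).
Test a specific point where both sides are defined: x = -π/2, y = -π/6.
LHS = cos(x+y) ≈ -0.5000
RHS = cos(x) + cos(y) ≈ 0.8660
Since -0.5000 ≠ 0.8660, the equation fails at this point, so it cannot hold for all real values of x and y for which both sides are defined.
The correct expansion is cos(x+y) = cos(x)cos(y) - sin(x)sin(y); cosine is not additive.

Conclusion: No, this is NOT an identity.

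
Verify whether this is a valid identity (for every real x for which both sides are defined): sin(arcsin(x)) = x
Yes, this is an identity.

Claim: sin(arcsin(x)) = x.
Reasoning: For -1 ≤ x ≤ 1 (where arcsin is defined), arcsin(x) is by definition an angle whose sine equals x. Taking the sine of that angle returns x. (Note the other order, arcsin(sin x) = x, is NOT an identity.)
So the two sides agree for every real x for which both sides are defined.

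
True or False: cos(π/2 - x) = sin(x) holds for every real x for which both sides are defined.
True.

Claim: cos(π/2 - x) = sin(x).
Reasoning: Use cos(u - v) = cos(u)cos(v) + sin(u)sin(v) with u = π/2, v = x: cos(π/2)cos(x) + sin(π/2)sin(x) = 0·cos(x) + 1·sin(x) = sin(x).
So the two sides agree for every real x for which both sides are defined.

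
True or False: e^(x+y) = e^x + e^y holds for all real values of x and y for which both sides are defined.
False.

Claim: e^(x+y) = e^x + e^y.
Test a specific point where both sides are defined: x = 2, y = -1.
LHS = e^(x+y) ≈ 2.7183
RHS = e^x + e^y ≈ 7.7569
Since 2.7183 ≠ 7.7569, the equation fails at this point, so it cannot hold for all real values of x and y for which both sides are defined.
The correct rule is e^(x+y) = e^x · e^y (a product, not a sum).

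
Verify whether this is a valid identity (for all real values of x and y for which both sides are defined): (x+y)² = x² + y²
No, this is NOT an identity.

Claim: (x+y)² = x² + y².
Test a specific point where both sides are defined: x = 1, y = 3/2.
LHS = (x+y)² ≈ 6.2500
RHS = x² + y² ≈ 3.2500
Since 6.2500 ≠ 3.2500, the equation fails at this point, so it cannot hold for all real values of x and y for which both sides are defined.
The correct expansion is (x+y)² = x² + 2xy + y²; the cross term 2xy is missing.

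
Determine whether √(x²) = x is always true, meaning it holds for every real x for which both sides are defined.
Claim: √(x²) = x.
Test a specific point where both sides are defined: x = -3.
LHS = √(x²) ≈ 3.0000
RHS = x ≈ -3.0000
Since 3.0000 ≠ -3.0000, the equation fails at this point, so it cannot hold for every real x for which both sides are defined.
√(x²) = |x|, which differs from x whenever x < 0 (both sides are defined for every real x).

Conclusion: No, this is NOT an identity.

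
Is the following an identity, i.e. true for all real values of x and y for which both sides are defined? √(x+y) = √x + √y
Claim: √(x+y) = √x + √y.
Test a specific point where both sides are defined: x = 4, y = 3/2.
LHS = √(x+y) ≈ 2.3452
RHS = √x + √y ≈ 3.2247
Since 2.3452 ≠ 3.2247, the equation fails at this point, so it cannot hold for all real values of x and y for which both sides are defined.
Squaring the right side gives x + 2√(xy) + y, not x + y.

Conclusion: No, this is NOT an identity.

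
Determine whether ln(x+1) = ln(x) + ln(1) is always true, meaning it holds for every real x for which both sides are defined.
Claim: ln(x+1) = ln(x) + ln(1).
Test a specific point where both sides are defined: x = 1.
LHS = ln(x+1) ≈ 0.6931
RHS = ln(x) + ln(1) ≈ 0.0000
Since 0.6931 ≠ 0.0000, the equation fails at this point, so it cannot hold for every real x for which both sides are defined.
ln(1) = 0, so the right side is just ln(x), which differs from ln(x+1).

Conclusion: No, this is NOT an identity.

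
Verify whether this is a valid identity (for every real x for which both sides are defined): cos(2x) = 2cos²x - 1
Claim: cos(2x) = 2cos²x - 1.
Reasoning: cos(2x) = cos²x - sin²x. Replace sin²x by 1 - cos²x: cos²x - (1 - cos²x) = 2cos²x - 1.
So the two sides agree for every real x for which both sides are defined.

Conclusion: Yes, this is an identity.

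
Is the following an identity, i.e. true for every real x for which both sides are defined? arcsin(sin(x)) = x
Claim: arcsin(sin(x)) = x.
Test a specific point where both sides are defined: x = π.
LHS = arcsin(sin(x)) ≈ 0.0000
RHS = x ≈ 3.1416
Since 0.0000 ≠ 3.1416, the equation fails at this point, so it cannot hold for every real x for which both sides are defined.
arcsin only returns values in [-π/2, π/2], so arcsin(sin(x)) = x holds only for x in that interval, not for all real x.

Conclusion: No, this is NOT an identity.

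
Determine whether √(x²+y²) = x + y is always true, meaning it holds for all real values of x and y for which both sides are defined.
Claim: √(x²+y²) = x + y.
Test a specific point where both sides are defined: x = 3, y = -2.
LHS = √(x²+y²) ≈ 3.6056
RHS = x + y ≈ 1.0000
Since 3.6056 ≠ 1.0000, the equation fails at this point, so it cannot hold for all real values of x and y for which both sides are defined.
(x+y)² = x² + 2xy + y², not x² + y², so the square root does not split this way.

Conclusion: No, this is NOT an identity.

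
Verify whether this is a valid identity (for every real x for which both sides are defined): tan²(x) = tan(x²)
No, this is NOT an identity.

Claim: tan²(x) = tan(x²).
Test a specific point where both sides are defined: x = π/6.
LHS = tan²(x) ≈ 0.3333
RHS = tan(x²) ≈ 0.2812
Since 0.3333 ≠ 0.2812, the equation fails at this point, so it cannot hold for every real x for which both sides are defined.
tan²(x) means (tan x)², squaring the output; tan(x²) squares the input. These are different functions.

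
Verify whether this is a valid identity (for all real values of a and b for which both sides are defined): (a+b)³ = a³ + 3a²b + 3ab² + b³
Claim: (a+b)³ = a³ + 3a²b + 3ab² + b³.
Reasoning: (a+b)³ = (a+b)(a+b)² = (a+b)(a² + 2ab + b²) = a³ + 2a²b + ab² + a²b + 2ab² + b³ = a³ + 3a²b + 3ab² + b³.
So the two sides agree for all real values of a and b for which both sides are defined.

Conclusion: Yes, this is an identity.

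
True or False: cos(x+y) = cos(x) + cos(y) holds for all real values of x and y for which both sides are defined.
False.

Claim: cos(x+y) = cos(x) + cos(y).
Test a specific point where both sides are defined: x = -π/6, y = 3π/4.
LHS = cos(x+y) ≈ -0.2588
RHS = cos(x) + cos(y) ≈ 0.1589
Since -0.2588 ≠ 0.1589, the equation fails at this point, so it cannot hold for all real values of x and y for which both sides are defined.
The correct expansion is cos(x+y) = cos(x)cos(y) - sin(x)sin(y); cosine is not additive.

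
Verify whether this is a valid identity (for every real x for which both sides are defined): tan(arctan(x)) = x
Claim: tan(arctan(x)) = x.
Reasoning: For every real x, arctan(x) is by definition the angle in (-π/2, π/2) whose tangent equals x. Taking the tangent of that angle returns x.
So the two sides agree for every real x for which both sides are defined.

Conclusion: Yes, this is an identity.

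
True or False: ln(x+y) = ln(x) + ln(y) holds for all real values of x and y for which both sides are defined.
Claim: ln(x+y) = ln(x) + ln(y).
Test a specific point where both sides are defined: x = 5, y = 2.
LHS = ln(x+y) ≈ 1.9459
RHS = ln(x) + ln(y) ≈ 2.3026
Since 1.9459 ≠ 2.3026, the equation fails at this point, so it cannot hold for all real values of x and y for which both sides are defined.
ln(x) + ln(y) = ln(xy), not ln(x+y).

Conclusion: False.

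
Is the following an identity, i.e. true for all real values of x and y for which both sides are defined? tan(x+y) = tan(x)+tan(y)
No, this is NOT an identity.

Claim: tan(x+y) = tan(x)+tan(y).
Test a specific point where both sides are defined: x = -π/6, y = 3π/4.
LHS = tan(x+y) ≈ -3.7321
RHS = tan(x)+tan(y) ≈ -1.5774
Since -3.7321 ≠ -1.5774, the equation fails at this point, so it cannot hold for all real values of x and y for which both sides are defined.
The correct formula is tan(x+y) = (tan(x) + tan(y))/(1 - tan(x)tan(y)).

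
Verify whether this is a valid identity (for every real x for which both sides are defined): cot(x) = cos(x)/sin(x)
Yes, this is an identity.

Claim: cot(x) = cos(x)/sin(x).
Reasoning: cot(x) is defined as 1/tan(x) = 1/(sin(x)/cos(x)) = cos(x)/sin(x), wherever sin(x) ≠ 0.
So the two sides agree for every real x for which both sides are defined.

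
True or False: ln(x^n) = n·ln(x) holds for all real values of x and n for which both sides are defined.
True.

Claim: ln(x^n) = n·ln(x).
Reasoning: The right side requires x > 0. For x > 0, x^n = (e^(ln x))^n = e^(n·ln x), so taking ln of both sides gives ln(x^n) = n·ln(x).
So the two sides agree for all real values of x and n for which both sides are defined.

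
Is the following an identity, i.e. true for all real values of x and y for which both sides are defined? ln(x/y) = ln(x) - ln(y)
Claim: ln(x/y) = ln(x) - ln(y).
Reasoning: Both sides are simultaneously defined only when x, y > 0. Write x = e^p, y = e^q. Then x/y = e^(p-q), so ln(x/y) = p - q = ln(x) - ln(y).
So the two sides agree for all real values of x and y for which both sides are defined.

Conclusion: Yes, this is an identity.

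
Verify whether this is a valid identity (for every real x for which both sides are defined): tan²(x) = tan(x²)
No, this is NOT an identity.

Claim: tan²(x) = tan(x²).
Test a specific point where both sides are defined: x = -π/3.
LHS = tan²(x) ≈ 3.0000
RHS = tan(x²) ≈ 1.9485
Since 3.0000 ≠ 1.9485, the equation fails at this point, so it cannot hold for every real x for which both sides are defined.
tan²(x) means (tan x)², squaring the output; tan(x²) squares the input. These are different functions.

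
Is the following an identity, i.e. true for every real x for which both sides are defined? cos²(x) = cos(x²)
No, this is NOT an identity.

Claim: cos²(x) = cos(x²).
Test a specific point where both sides are defined: x = -π/4.
LHS = cos²(x) ≈ 0.5000
RHS = cos(x²) ≈ 0.8157
Since 0.5000 ≠ 0.8157, the equation fails at this point, so it cannot hold for every real x for which both sides are defined.
cos²(x) means (cos x)², squaring the output; cos(x²) squares the input. These are different functions.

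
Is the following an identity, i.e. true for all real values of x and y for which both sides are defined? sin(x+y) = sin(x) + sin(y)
Claim: sin(x+y) = sin(x) + sin(y).
Test a specific point where both sides are defined: x = π, y = -π/4.
LHS = sin(x+y) ≈ 0.7071
RHS = sin(x) + sin(y) ≈ -0.7071
Since 0.7071 ≠ -0.7071, the equation fails at this point, so it cannot hold for all real values of x and y for which both sides are defined.
The correct expansion is sin(x+y) = sin(x)cos(y) + cos(x)sin(y); sine is not additive.

Conclusion: No, this is NOT an identity.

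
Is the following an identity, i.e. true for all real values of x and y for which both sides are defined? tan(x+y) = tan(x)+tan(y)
No, this is NOT an identity.

Claim: tan(x+y) = tan(x)+tan(y).
Test a specific point where both sides are defined: x = π/6, y = -π/3.
LHS = tan(x+y) ≈ -0.5774
RHS = tan(x)+tan(y) ≈ -1.1547
Since -0.5774 ≠ -1.1547, the equation fails at this point, so it cannot hold for all real values of x and y for which both sides are defined.
The correct formula is tan(x+y) = (tan(x) + tan(y))/(1 - tan(x)tan(y)).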